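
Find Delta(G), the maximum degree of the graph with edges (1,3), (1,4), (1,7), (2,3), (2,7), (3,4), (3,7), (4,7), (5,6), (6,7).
5 (attained at vertex 7)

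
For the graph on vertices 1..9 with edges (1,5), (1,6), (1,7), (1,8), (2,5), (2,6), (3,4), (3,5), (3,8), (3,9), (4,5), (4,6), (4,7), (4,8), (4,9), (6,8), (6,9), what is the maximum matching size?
4 (matching: (1,7), (3,5), (4,9), (6,8); upper bound floor(n/2) = floor(9/2) = 4)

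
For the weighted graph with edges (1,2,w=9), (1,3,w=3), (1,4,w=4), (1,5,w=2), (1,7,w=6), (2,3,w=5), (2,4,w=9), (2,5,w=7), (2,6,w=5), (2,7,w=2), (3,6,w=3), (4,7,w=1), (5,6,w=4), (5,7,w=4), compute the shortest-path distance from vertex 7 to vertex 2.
2 (path: 7 -> 2; weights 2 = 2)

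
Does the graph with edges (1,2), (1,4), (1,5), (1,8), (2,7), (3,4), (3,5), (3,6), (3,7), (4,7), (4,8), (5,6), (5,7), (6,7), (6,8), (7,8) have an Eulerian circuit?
Yes (the graph is connected and all 8 vertices have even degree)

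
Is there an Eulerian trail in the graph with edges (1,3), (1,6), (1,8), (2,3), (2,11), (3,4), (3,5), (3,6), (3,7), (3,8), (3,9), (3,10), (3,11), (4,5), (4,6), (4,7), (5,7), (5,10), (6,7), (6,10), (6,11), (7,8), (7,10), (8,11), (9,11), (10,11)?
Yes (the graph is connected and exactly 2 vertices have odd degree: {1, 10}; any Eulerian path must start and end at those)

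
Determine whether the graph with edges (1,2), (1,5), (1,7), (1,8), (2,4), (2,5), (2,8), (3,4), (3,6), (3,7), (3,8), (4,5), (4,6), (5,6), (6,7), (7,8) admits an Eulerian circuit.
Yes (the graph is connected and all 8 vertices have even degree)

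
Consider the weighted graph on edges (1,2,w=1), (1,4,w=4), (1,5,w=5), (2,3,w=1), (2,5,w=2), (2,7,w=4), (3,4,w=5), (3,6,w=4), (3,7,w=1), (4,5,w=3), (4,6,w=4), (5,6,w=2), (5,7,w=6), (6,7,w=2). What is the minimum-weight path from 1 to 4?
4 (path: 1 -> 4; weights 4 = 4)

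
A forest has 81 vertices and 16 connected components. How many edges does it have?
65 (Each of the 16 component trees on V_i vertices has V_i - 1 edges; summing gives V - C = 81 - 16 = 65)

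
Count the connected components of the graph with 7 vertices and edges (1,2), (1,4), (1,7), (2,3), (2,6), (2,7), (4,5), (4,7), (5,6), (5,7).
1 (components: {1, 2, 3, 4, 5, 6, 7})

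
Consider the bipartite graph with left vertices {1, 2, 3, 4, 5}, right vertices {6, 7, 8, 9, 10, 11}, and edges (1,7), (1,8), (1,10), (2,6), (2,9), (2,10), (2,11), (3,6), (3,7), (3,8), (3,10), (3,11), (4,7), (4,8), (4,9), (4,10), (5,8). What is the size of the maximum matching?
5 (matching: (1,10), (2,11), (3,7), (4,9), (5,8); upper bound min(|L|,|R|) = min(5,6) = 5)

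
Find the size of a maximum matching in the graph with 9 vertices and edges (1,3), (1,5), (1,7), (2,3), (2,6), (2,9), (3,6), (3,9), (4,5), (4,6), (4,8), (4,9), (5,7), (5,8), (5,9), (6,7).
4 (matching: (1,7), (2,6), (4,9), (5,8); upper bound floor(n/2) = floor(9/2) = 4)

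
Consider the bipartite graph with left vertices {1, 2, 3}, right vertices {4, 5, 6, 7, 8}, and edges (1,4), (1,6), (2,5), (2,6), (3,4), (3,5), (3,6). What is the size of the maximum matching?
3 (matching: (1,6), (2,5), (3,4); upper bound min(|L|,|R|) = min(3,5) = 3)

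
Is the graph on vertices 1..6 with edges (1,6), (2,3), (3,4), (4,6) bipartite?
Yes. Partition: {1, 2, 4, 5}, {3, 6}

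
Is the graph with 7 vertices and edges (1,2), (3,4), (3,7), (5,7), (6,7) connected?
No, it has 2 components: {1, 2}, {3, 4, 5, 6, 7}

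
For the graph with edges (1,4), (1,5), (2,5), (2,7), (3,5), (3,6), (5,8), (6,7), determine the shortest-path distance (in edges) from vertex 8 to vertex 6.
3 (path: 8 -> 5 -> 3 -> 6, 3 edges)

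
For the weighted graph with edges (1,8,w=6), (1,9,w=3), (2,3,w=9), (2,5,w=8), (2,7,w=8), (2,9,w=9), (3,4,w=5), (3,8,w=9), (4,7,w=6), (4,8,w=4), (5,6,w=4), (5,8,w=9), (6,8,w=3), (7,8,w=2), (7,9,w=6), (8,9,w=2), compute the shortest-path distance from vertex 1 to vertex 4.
9 (path: 1 -> 9 -> 8 -> 4; weights 3 + 2 + 4 = 9)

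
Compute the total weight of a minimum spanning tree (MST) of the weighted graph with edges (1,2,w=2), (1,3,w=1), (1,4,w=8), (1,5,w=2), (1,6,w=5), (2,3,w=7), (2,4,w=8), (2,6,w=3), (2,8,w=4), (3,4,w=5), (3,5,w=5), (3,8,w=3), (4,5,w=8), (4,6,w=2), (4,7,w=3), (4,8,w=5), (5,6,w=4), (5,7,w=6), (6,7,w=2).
15 (MST edges: (1,2,w=2), (1,3,w=1), (1,5,w=2), (2,6,w=3), (3,8,w=3), (4,6,w=2), (6,7,w=2); sum of weights 2 + 1 + 2 + 3 + 3 + 2 + 2 = 15)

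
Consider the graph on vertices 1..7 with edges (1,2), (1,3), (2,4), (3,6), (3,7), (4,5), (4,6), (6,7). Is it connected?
Yes (BFS from 1 visits [1, 2, 3, 4, 6, 7, 5] — all 7 vertices reached)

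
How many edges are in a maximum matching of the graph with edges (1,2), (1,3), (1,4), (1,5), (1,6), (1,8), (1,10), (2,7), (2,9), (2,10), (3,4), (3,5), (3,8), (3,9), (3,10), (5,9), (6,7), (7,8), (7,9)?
5 (matching: (1,4), (2,10), (3,8), (5,9), (6,7); upper bound floor(n/2) = floor(10/2) = 5)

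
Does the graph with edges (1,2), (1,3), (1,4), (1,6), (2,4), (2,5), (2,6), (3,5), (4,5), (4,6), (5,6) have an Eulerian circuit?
Yes (the graph is connected and all 6 vertices have even degree)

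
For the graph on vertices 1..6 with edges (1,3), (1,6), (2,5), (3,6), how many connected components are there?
3 (components: {1, 3, 6}, {2, 5}, {4})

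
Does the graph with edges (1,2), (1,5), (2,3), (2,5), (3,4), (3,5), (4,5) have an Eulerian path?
Yes (the graph is connected and exactly 2 vertices have odd degree: {2, 3}; any Eulerian path must start and end at those)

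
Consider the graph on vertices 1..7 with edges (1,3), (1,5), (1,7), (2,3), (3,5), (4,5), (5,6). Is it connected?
Yes (BFS from 1 visits [1, 3, 5, 7, 2, 4, 6] — all 7 vertices reached)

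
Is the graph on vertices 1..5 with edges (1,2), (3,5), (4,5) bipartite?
Yes. Partition: {1, 3, 4}, {2, 5}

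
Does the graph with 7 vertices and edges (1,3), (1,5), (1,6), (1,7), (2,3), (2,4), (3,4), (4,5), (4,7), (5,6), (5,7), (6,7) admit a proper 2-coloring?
No (odd cycle of length 3: 7 -> 1 -> 6 -> 7)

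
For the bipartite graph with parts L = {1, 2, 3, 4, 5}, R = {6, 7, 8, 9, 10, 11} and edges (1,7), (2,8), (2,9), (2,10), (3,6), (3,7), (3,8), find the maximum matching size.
3 (matching: (1,7), (2,10), (3,8); upper bound min(|L|,|R|) = min(5,6) = 5)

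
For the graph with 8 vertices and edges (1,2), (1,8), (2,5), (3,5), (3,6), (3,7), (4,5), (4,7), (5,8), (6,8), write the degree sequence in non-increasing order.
[4, 3, 3, 2, 2, 2, 2, 2] (degrees: deg(1)=2, deg(2)=2, deg(3)=3, deg(4)=2, deg(5)=4, deg(6)=2, deg(7)=2, deg(8)=3)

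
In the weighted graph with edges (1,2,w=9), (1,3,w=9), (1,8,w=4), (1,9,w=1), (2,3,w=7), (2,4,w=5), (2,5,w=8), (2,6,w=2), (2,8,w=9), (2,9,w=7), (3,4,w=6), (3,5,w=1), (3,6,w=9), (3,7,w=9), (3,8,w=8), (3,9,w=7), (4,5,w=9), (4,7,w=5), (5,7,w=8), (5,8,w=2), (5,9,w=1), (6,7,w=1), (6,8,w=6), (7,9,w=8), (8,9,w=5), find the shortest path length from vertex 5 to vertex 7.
8 (path: 5 -> 7; weights 8 = 8)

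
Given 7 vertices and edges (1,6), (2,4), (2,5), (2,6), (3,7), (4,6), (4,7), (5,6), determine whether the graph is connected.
Yes (BFS from 1 visits [1, 6, 2, 4, 5, 7, 3] — all 7 vertices reached)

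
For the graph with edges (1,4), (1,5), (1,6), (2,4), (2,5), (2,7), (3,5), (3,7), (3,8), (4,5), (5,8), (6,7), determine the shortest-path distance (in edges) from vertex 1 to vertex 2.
2 (path: 1 -> 5 -> 2, 2 edges)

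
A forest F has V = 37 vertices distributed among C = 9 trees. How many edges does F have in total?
28 (Each of the 9 component trees on V_i vertices has V_i - 1 edges; summing gives V - C = 37 - 9 = 28)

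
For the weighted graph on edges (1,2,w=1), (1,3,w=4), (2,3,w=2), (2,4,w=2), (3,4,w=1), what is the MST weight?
4 (MST edges: (1,2,w=1), (2,3,w=2), (3,4,w=1); sum of weights 1 + 2 + 1 = 4)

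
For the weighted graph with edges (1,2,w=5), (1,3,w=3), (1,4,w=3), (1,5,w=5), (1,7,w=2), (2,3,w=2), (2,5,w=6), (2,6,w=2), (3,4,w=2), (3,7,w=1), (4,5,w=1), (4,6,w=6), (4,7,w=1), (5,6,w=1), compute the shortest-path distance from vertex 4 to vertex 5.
1 (path: 4 -> 5; weights 1 = 1)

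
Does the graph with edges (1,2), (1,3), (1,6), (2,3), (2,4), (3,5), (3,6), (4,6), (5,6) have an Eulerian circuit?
No (2 vertices have odd degree: {1, 2}; Eulerian circuit requires 0)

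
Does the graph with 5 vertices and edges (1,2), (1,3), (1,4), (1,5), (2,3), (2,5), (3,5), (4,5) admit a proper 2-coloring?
No (odd cycle of length 3: 4 -> 1 -> 5 -> 4)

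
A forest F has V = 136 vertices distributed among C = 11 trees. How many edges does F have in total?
125 (Each of the 11 component trees on V_i vertices has V_i - 1 edges; summing gives V - C = 136 - 11 = 125)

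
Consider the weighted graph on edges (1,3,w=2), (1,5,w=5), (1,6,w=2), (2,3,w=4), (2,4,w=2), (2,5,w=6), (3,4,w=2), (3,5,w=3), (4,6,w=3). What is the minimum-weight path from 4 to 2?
2 (path: 4 -> 2; weights 2 = 2)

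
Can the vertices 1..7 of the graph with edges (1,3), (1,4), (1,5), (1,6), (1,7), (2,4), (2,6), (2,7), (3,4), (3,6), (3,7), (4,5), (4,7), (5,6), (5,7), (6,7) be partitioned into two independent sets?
No (odd cycle of length 3: 5 -> 1 -> 4 -> 5)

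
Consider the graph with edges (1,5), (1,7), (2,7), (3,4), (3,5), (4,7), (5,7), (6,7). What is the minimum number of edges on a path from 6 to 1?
2 (path: 6 -> 7 -> 1, 2 edges)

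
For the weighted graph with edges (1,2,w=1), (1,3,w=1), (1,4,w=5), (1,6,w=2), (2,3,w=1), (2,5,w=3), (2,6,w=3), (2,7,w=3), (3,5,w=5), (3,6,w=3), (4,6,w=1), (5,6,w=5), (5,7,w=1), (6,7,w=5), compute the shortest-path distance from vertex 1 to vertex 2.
1 (path: 1 -> 2; weights 1 = 1)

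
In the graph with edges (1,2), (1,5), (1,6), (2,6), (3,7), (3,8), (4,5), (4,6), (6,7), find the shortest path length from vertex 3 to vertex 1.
3 (path: 3 -> 7 -> 6 -> 1, 3 edges)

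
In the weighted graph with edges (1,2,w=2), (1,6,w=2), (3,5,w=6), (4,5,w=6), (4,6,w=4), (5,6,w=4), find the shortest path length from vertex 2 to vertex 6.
4 (path: 2 -> 1 -> 6; weights 2 + 2 = 4)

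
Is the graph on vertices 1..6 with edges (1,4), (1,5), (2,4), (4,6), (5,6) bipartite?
Yes. Partition: {1, 2, 3, 6}, {4, 5}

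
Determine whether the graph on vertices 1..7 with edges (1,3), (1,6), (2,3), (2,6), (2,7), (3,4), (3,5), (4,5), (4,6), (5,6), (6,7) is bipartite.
No (odd cycle of length 5: 2 -> 3 -> 1 -> 6 -> 7 -> 2)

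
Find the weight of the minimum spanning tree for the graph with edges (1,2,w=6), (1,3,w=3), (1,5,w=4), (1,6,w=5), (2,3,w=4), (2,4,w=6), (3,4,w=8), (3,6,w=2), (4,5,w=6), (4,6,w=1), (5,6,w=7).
14 (MST edges: (1,3,w=3), (1,5,w=4), (2,3,w=4), (3,6,w=2), (4,6,w=1); sum of weights 3 + 4 + 4 + 2 + 1 = 14)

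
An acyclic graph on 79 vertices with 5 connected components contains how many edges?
74 (Each of the 5 component trees on V_i vertices has V_i - 1 edges; summing gives V - C = 79 - 5 = 74)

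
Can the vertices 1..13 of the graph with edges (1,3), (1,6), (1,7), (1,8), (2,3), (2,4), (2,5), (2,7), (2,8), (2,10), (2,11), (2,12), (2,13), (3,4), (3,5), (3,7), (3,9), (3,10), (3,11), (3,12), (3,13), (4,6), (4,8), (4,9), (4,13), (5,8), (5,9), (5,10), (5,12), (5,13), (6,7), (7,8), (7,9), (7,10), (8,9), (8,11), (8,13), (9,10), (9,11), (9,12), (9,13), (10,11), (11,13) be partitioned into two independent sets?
No (odd cycle of length 3: 3 -> 1 -> 7 -> 3)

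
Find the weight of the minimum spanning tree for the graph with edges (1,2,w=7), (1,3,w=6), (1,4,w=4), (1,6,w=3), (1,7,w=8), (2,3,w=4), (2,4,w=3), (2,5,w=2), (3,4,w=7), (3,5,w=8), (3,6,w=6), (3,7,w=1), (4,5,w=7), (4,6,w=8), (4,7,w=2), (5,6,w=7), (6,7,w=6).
15 (MST edges: (1,4,w=4), (1,6,w=3), (2,4,w=3), (2,5,w=2), (3,7,w=1), (4,7,w=2); sum of weights 4 + 3 + 3 + 2 + 1 + 2 = 15)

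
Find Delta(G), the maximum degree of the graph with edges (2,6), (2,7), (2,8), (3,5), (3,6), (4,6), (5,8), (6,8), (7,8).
4 (attained at vertices 6, 8)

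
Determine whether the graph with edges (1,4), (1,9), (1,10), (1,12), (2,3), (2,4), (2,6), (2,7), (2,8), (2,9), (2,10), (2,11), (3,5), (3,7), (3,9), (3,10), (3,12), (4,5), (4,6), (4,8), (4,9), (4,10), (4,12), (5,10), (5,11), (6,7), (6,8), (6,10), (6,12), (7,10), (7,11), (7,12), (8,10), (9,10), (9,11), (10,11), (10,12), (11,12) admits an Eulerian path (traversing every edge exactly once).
Yes (the graph is connected and exactly 2 vertices have odd degree: {10, 12}; any Eulerian path must start and end at those)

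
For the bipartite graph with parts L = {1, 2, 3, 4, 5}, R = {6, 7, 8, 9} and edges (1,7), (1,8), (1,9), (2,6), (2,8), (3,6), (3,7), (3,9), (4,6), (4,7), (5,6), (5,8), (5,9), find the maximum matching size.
4 (matching: (1,9), (2,8), (3,7), (4,6); upper bound min(|L|,|R|) = min(5,4) = 4)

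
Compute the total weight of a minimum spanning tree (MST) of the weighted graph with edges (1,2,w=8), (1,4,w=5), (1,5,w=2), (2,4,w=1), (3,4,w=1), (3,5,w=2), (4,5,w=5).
6 (MST edges: (1,5,w=2), (2,4,w=1), (3,4,w=1), (3,5,w=2); sum of weights 2 + 1 + 1 + 2 = 6)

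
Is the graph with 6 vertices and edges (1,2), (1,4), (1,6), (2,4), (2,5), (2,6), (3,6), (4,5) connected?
Yes (BFS from 1 visits [1, 2, 4, 6, 5, 3] — all 6 vertices reached)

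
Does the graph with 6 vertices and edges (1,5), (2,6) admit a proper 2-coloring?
Yes. Partition: {1, 2, 3, 4}, {5, 6}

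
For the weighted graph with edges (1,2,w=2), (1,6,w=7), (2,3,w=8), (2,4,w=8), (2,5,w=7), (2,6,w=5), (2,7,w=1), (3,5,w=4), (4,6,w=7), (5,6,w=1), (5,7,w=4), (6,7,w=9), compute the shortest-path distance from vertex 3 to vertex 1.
10 (path: 3 -> 2 -> 1; weights 8 + 2 = 10)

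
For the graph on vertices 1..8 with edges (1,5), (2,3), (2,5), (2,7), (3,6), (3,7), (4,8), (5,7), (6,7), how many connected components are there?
2 (components: {1, 2, 3, 5, 6, 7}, {4, 8})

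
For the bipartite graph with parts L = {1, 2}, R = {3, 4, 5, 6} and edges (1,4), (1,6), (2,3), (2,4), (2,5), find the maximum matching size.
2 (matching: (1,6), (2,5); upper bound min(|L|,|R|) = min(2,4) = 2)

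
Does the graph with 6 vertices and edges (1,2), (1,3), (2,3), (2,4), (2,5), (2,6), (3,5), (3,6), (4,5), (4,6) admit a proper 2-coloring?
No (odd cycle of length 3: 2 -> 1 -> 3 -> 2)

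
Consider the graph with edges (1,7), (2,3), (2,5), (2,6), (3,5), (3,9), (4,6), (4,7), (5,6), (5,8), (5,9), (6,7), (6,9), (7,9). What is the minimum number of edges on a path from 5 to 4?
2 (path: 5 -> 6 -> 4, 2 edges)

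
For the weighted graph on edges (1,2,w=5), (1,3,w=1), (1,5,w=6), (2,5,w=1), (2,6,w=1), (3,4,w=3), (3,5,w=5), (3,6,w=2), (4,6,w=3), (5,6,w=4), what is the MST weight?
8 (MST edges: (1,3,w=1), (2,5,w=1), (2,6,w=1), (3,4,w=3), (3,6,w=2); sum of weights 1 + 1 + 1 + 3 + 2 = 8)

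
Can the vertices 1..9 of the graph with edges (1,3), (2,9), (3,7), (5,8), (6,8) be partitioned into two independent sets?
Yes. Partition: {1, 4, 5, 6, 7, 9}, {2, 3, 8}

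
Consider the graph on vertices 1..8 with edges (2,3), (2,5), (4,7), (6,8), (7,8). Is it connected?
No, it has 3 components: {1}, {2, 3, 5}, {4, 6, 7, 8}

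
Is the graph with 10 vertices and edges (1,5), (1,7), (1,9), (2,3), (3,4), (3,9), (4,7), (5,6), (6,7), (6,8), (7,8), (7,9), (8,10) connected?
Yes (BFS from 1 visits [1, 5, 7, 9, 6, 4, 8, 3, 10, 2] — all 10 vertices reached)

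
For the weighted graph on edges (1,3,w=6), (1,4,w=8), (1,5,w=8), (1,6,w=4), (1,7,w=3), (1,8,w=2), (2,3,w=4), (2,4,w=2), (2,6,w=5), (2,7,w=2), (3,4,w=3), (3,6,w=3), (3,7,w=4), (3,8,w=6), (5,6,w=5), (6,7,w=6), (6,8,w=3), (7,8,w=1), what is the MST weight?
18 (MST edges: (1,8,w=2), (2,4,w=2), (2,7,w=2), (3,4,w=3), (3,6,w=3), (5,6,w=5), (7,8,w=1); sum of weights 2 + 2 + 2 + 3 + 3 + 5 + 1 = 18)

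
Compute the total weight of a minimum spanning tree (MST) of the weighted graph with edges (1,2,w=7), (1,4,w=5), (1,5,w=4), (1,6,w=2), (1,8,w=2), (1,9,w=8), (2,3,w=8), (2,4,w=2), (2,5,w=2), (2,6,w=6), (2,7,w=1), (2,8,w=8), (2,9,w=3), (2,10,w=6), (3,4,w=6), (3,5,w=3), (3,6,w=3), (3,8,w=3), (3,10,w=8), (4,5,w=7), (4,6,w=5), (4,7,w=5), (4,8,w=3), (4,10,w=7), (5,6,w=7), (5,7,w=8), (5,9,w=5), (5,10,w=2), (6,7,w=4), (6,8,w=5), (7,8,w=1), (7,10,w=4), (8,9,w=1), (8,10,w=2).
16 (MST edges: (1,6,w=2), (1,8,w=2), (2,4,w=2), (2,5,w=2), (2,7,w=1), (3,5,w=3), (5,10,w=2), (7,8,w=1), (8,9,w=1); sum of weights 2 + 2 + 2 + 2 + 1 + 3 + 2 + 1 + 1 = 16)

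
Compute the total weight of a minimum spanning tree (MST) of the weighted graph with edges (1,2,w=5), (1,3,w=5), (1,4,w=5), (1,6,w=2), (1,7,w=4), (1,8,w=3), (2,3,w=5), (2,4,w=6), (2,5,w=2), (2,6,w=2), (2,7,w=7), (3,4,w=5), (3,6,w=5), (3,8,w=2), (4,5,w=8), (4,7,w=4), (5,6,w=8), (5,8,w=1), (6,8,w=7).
17 (MST edges: (1,6,w=2), (1,7,w=4), (2,5,w=2), (2,6,w=2), (3,8,w=2), (4,7,w=4), (5,8,w=1); sum of weights 2 + 4 + 2 + 2 + 2 + 4 + 1 = 17)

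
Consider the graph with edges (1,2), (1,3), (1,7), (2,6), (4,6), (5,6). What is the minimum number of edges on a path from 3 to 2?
2 (path: 3 -> 1 -> 2, 2 edges)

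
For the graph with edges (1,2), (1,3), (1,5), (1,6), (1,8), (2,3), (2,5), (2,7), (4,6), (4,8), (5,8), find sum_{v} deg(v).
22 (handshake: sum of degrees = 2|E| = 2 x 11 = 22)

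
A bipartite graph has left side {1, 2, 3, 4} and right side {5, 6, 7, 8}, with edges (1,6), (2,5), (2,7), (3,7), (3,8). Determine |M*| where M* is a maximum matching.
3 (matching: (1,6), (2,7), (3,8); upper bound min(|L|,|R|) = min(4,4) = 4)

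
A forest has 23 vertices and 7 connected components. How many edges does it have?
16 (Each of the 7 component trees on V_i vertices has V_i - 1 edges; summing gives V - C = 23 - 7 = 16)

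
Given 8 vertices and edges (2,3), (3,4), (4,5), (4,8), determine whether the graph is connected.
No, it has 4 components: {1}, {2, 3, 4, 5, 8}, {6}, {7}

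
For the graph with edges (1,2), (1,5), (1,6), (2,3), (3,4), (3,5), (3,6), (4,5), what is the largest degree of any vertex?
4 (attained at vertex 3)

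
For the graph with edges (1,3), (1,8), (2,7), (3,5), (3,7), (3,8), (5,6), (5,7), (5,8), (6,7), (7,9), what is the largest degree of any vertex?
5 (attained at vertex 7)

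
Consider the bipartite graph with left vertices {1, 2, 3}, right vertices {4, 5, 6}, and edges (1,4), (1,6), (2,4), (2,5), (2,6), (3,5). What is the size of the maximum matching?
3 (matching: (1,6), (2,4), (3,5); upper bound min(|L|,|R|) = min(3,3) = 3)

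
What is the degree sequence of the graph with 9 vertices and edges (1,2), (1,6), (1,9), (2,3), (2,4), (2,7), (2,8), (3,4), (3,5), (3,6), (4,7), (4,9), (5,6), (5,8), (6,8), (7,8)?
[5, 4, 4, 4, 4, 3, 3, 3, 2] (degrees: deg(1)=3, deg(2)=5, deg(3)=4, deg(4)=4, deg(5)=3, deg(6)=4, deg(7)=3, deg(8)=4, deg(9)=2)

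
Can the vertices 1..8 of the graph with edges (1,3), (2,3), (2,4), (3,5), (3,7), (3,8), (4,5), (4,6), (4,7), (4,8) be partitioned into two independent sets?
Yes. Partition: {1, 2, 5, 6, 7, 8}, {3, 4}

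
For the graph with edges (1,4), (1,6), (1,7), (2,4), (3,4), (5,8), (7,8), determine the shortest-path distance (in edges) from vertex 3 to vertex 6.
3 (path: 3 -> 4 -> 1 -> 6, 3 edges)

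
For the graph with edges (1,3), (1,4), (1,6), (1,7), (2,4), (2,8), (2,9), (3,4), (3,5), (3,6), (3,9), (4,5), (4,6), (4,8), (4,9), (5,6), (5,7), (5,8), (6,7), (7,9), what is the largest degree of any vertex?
7 (attained at vertex 4)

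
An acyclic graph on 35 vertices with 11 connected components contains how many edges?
24 (Each of the 11 component trees on V_i vertices has V_i - 1 edges; summing gives V - C = 35 - 11 = 24)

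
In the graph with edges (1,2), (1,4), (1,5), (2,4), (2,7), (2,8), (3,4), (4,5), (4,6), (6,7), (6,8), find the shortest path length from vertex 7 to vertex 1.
2 (path: 7 -> 2 -> 1, 2 edges)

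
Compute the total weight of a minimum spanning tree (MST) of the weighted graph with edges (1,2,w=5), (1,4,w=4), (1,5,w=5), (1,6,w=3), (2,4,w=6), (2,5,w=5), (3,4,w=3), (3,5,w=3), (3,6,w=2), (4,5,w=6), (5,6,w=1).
14 (MST edges: (1,2,w=5), (1,6,w=3), (3,4,w=3), (3,6,w=2), (5,6,w=1); sum of weights 5 + 3 + 3 + 2 + 1 = 14)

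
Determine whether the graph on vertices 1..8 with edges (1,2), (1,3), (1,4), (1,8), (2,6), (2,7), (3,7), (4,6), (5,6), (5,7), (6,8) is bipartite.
Yes. Partition: {1, 6, 7}, {2, 3, 4, 5, 8}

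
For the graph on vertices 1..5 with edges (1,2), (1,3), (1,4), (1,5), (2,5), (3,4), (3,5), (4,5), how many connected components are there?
1 (components: {1, 2, 3, 4, 5})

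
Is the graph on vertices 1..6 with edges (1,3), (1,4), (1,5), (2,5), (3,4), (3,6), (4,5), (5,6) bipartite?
No (odd cycle of length 3: 3 -> 1 -> 4 -> 3)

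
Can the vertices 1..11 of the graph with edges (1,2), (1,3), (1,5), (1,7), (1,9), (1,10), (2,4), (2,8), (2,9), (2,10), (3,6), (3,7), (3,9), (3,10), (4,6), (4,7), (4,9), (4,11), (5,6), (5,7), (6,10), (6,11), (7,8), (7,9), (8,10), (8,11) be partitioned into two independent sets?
No (odd cycle of length 3: 2 -> 1 -> 9 -> 2)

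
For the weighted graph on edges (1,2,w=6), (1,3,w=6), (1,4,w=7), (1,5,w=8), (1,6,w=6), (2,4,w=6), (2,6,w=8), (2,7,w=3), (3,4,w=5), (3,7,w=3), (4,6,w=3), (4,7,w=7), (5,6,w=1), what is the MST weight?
21 (MST edges: (1,2,w=6), (2,7,w=3), (3,4,w=5), (3,7,w=3), (4,6,w=3), (5,6,w=1); sum of weights 6 + 3 + 5 + 3 + 3 + 1 = 21)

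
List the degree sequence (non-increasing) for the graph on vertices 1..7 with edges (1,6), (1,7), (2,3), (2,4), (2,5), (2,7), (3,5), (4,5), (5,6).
[4, 4, 2, 2, 2, 2, 2] (degrees: deg(1)=2, deg(2)=4, deg(3)=2, deg(4)=2, deg(5)=4, deg(6)=2, deg(7)=2)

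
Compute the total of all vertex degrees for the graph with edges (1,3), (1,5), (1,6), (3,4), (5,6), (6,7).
12 (handshake: sum of degrees = 2|E| = 2 x 6 = 12)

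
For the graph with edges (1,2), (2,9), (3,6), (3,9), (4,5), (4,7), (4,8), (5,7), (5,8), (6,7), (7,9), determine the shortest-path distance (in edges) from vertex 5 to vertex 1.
4 (path: 5 -> 7 -> 9 -> 2 -> 1, 4 edges)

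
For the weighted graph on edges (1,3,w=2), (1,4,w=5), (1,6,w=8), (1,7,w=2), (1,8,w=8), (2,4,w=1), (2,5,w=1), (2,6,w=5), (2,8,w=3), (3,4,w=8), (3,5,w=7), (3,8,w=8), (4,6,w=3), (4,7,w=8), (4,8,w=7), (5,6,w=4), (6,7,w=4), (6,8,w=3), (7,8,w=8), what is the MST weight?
16 (MST edges: (1,3,w=2), (1,7,w=2), (2,4,w=1), (2,5,w=1), (2,8,w=3), (4,6,w=3), (6,7,w=4); sum of weights 2 + 2 + 1 + 1 + 3 + 3 + 4 = 16)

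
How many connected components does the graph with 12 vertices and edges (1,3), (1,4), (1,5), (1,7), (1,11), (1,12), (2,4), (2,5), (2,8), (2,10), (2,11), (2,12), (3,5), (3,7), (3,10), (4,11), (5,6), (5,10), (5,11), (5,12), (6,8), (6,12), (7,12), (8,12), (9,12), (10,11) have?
1 (components: {1, 2, 3, 4, 5, 6, 7, 8, 9, 10, 11, 12})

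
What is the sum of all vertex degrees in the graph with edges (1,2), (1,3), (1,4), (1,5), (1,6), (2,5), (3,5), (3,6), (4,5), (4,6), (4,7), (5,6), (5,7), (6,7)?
28 (handshake: sum of degrees = 2|E| = 2 x 14 = 28)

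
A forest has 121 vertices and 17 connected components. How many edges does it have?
104 (Each of the 17 component trees on V_i vertices has V_i - 1 edges; summing gives V - C = 121 - 17 = 104)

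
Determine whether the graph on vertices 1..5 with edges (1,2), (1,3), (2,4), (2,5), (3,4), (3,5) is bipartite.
Yes. Partition: {1, 4, 5}, {2, 3}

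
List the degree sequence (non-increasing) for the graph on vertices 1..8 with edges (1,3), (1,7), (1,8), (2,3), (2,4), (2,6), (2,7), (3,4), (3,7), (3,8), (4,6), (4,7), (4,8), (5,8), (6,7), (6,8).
[5, 5, 5, 5, 4, 4, 3, 1] (degrees: deg(1)=3, deg(2)=4, deg(3)=5, deg(4)=5, deg(5)=1, deg(6)=4, deg(7)=5, deg(8)=5)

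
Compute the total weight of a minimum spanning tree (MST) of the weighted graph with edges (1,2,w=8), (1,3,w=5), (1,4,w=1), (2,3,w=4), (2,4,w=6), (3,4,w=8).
10 (MST edges: (1,3,w=5), (1,4,w=1), (2,3,w=4); sum of weights 5 + 1 + 4 = 10)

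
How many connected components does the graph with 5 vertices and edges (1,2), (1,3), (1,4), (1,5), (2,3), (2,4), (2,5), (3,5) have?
1 (components: {1, 2, 3, 4, 5})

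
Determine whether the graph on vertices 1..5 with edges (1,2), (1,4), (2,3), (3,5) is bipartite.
Yes. Partition: {1, 3}, {2, 4, 5}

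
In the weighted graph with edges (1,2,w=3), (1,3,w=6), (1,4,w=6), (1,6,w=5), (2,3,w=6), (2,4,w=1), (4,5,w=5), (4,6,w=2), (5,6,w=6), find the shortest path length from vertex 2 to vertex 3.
6 (path: 2 -> 3; weights 6 = 6)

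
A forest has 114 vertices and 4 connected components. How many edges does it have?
110 (Each of the 4 component trees on V_i vertices has V_i - 1 edges; summing gives V - C = 114 - 4 = 110)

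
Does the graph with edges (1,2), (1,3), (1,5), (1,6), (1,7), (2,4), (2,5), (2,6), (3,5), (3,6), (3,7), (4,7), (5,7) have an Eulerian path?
Yes (the graph is connected and exactly 2 vertices have odd degree: {1, 6}; any Eulerian path must start and end at those)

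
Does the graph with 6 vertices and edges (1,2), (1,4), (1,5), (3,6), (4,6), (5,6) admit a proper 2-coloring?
Yes. Partition: {1, 6}, {2, 3, 4, 5}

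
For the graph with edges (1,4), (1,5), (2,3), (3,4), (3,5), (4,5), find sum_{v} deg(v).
12 (handshake: sum of degrees = 2|E| = 2 x 6 = 12)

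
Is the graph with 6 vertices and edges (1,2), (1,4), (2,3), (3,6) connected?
No, it has 2 components: {1, 2, 3, 4, 6}, {5}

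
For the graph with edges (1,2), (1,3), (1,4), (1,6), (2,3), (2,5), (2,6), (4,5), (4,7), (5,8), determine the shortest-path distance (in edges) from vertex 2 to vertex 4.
2 (path: 2 -> 1 -> 4, 2 edges)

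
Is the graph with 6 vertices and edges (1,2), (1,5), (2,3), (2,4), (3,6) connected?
Yes (BFS from 1 visits [1, 2, 5, 3, 4, 6] — all 6 vertices reached)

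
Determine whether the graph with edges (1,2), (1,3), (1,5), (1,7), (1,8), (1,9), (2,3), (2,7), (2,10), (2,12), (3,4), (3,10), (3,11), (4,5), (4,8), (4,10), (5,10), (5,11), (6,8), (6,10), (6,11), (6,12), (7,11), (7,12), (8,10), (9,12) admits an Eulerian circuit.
No (2 vertices have odd degree: {2, 3}; Eulerian circuit requires 0)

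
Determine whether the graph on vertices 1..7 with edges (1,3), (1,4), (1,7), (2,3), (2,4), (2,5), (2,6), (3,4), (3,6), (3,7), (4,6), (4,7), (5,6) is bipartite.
No (odd cycle of length 3: 4 -> 1 -> 3 -> 4)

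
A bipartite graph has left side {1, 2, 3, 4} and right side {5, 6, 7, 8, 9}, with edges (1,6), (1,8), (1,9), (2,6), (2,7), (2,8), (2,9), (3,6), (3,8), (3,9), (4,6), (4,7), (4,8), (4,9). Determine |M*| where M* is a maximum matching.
4 (matching: (1,9), (2,8), (3,6), (4,7); upper bound min(|L|,|R|) = min(4,5) = 4)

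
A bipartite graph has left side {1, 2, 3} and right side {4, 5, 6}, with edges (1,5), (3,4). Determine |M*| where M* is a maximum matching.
2 (matching: (1,5), (3,4); upper bound min(|L|,|R|) = min(3,3) = 3)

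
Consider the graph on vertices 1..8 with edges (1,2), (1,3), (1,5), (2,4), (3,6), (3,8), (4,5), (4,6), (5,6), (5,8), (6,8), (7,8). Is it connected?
Yes (BFS from 1 visits [1, 2, 3, 5, 4, 6, 8, 7] — all 8 vertices reached)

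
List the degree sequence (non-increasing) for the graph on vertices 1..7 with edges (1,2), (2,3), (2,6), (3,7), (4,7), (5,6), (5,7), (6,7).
[4, 3, 3, 2, 2, 1, 1] (degrees: deg(1)=1, deg(2)=3, deg(3)=2, deg(4)=1, deg(5)=2, deg(6)=3, deg(7)=4)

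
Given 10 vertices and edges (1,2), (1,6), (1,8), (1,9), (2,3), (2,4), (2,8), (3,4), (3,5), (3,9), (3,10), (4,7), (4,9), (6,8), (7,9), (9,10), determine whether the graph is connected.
Yes (BFS from 1 visits [1, 2, 6, 8, 9, 3, 4, 7, 10, 5] — all 10 vertices reached)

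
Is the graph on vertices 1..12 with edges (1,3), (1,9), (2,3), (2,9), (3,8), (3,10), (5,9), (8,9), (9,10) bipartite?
Yes. Partition: {1, 2, 4, 5, 6, 7, 8, 10, 11, 12}, {3, 9}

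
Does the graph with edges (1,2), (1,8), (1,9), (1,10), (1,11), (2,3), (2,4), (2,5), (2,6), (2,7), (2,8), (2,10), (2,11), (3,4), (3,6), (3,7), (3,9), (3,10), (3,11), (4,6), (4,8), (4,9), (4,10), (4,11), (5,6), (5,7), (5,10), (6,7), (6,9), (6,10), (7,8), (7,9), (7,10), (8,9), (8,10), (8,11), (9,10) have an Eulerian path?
No (10 vertices have odd degree: {1, 2, 3, 4, 6, 7, 8, 9, 10, 11}; Eulerian path requires 0 or 2)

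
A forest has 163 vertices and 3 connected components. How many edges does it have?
160 (Each of the 3 component trees on V_i vertices has V_i - 1 edges; summing gives V - C = 163 - 3 = 160)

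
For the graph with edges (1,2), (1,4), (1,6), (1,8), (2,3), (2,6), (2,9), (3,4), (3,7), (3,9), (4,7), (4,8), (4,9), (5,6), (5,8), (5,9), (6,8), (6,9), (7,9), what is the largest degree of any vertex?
6 (attained at vertex 9)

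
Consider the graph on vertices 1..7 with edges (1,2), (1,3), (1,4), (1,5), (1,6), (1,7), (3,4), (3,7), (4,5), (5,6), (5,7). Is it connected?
Yes (BFS from 1 visits [1, 2, 3, 4, 5, 6, 7] — all 7 vertices reached)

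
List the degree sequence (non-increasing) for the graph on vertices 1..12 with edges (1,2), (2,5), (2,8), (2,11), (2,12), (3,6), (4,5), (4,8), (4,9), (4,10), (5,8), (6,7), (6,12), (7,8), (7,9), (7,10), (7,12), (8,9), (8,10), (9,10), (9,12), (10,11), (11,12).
[6, 5, 5, 5, 5, 5, 4, 3, 3, 3, 1, 1] (degrees: deg(1)=1, deg(2)=5, deg(3)=1, deg(4)=4, deg(5)=3, deg(6)=3, deg(7)=5, deg(8)=6, deg(9)=5, deg(10)=5, deg(11)=3, deg(12)=5)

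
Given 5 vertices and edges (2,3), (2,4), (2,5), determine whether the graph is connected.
No, it has 2 components: {1}, {2, 3, 4, 5}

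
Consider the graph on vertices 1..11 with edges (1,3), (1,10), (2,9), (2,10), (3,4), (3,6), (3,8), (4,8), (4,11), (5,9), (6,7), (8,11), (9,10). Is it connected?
Yes (BFS from 1 visits [1, 3, 10, 4, 6, 8, 2, 9, 11, 7, 5] — all 11 vertices reached)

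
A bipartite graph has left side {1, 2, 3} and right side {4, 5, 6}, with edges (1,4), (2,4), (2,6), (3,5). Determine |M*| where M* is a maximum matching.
3 (matching: (1,4), (2,6), (3,5); upper bound min(|L|,|R|) = min(3,3) = 3)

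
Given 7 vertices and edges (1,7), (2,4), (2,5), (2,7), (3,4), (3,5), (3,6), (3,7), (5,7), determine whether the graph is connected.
Yes (BFS from 1 visits [1, 7, 2, 3, 5, 4, 6] — all 7 vertices reached)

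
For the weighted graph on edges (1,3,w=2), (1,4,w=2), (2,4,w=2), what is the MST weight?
6 (MST edges: (1,3,w=2), (1,4,w=2), (2,4,w=2); sum of weights 2 + 2 + 2 = 6)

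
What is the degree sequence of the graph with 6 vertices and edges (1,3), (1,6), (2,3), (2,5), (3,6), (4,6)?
[3, 3, 2, 2, 1, 1] (degrees: deg(1)=2, deg(2)=2, deg(3)=3, deg(4)=1, deg(5)=1, deg(6)=3)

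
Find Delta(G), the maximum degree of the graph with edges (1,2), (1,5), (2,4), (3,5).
2 (attained at vertices 1, 2, 5)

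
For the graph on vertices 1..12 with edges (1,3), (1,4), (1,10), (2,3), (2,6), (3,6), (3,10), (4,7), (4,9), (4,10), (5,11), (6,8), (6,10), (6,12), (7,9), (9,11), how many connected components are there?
1 (components: {1, 2, 3, 4, 5, 6, 7, 8, 9, 10, 11, 12})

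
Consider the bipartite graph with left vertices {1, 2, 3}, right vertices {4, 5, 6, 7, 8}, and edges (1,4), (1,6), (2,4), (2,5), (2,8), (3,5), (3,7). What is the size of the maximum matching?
3 (matching: (1,6), (2,8), (3,7); upper bound min(|L|,|R|) = min(3,5) = 3)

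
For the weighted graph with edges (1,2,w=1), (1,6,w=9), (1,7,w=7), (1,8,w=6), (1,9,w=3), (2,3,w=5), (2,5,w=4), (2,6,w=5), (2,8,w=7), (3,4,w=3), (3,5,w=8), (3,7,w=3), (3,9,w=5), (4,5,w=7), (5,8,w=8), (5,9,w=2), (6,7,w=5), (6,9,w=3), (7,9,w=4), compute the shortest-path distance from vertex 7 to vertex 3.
3 (path: 7 -> 3; weights 3 = 3)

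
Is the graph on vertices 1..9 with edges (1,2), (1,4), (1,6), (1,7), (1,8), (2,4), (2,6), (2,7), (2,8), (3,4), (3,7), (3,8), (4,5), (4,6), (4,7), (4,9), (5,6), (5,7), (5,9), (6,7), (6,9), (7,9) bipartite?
No (odd cycle of length 3: 4 -> 1 -> 2 -> 4)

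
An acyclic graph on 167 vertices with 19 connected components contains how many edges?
148 (Each of the 19 component trees on V_i vertices has V_i - 1 edges; summing gives V - C = 167 - 19 = 148)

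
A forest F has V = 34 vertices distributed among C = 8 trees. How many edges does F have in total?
26 (Each of the 8 component trees on V_i vertices has V_i - 1 edges; summing gives V - C = 34 - 8 = 26)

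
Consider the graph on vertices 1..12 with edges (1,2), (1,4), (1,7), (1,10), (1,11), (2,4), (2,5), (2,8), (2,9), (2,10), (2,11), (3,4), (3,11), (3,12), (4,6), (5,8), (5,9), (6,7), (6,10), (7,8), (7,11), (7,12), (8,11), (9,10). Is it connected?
Yes (BFS from 1 visits [1, 2, 4, 7, 10, 11, 5, 8, 9, 3, 6, 12] — all 12 vertices reached)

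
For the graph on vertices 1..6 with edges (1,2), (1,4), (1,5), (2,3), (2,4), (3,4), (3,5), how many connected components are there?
2 (components: {1, 2, 3, 4, 5}, {6})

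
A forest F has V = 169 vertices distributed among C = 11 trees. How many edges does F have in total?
158 (Each of the 11 component trees on V_i vertices has V_i - 1 edges; summing gives V - C = 169 - 11 = 158)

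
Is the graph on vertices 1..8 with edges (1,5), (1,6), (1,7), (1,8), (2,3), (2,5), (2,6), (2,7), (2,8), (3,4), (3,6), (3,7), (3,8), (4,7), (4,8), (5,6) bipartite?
No (odd cycle of length 3: 5 -> 1 -> 6 -> 5)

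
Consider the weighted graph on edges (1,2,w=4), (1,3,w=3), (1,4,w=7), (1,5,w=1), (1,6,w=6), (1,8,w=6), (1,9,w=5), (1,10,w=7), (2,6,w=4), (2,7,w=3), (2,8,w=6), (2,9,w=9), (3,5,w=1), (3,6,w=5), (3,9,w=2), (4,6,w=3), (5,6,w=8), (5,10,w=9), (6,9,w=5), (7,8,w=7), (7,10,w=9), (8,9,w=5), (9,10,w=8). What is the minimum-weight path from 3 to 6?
5 (path: 3 -> 6; weights 5 = 5)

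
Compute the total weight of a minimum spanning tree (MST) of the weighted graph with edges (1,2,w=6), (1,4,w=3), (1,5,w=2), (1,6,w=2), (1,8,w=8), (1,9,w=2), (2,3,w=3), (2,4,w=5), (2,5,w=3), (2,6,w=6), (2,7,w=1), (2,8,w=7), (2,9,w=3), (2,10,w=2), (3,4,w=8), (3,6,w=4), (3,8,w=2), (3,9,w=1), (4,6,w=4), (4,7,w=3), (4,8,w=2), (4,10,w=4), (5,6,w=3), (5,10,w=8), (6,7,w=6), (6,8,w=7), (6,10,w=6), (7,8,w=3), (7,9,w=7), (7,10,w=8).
17 (MST edges: (1,5,w=2), (1,6,w=2), (1,9,w=2), (2,3,w=3), (2,7,w=1), (2,10,w=2), (3,8,w=2), (3,9,w=1), (4,8,w=2); sum of weights 2 + 2 + 2 + 3 + 1 + 2 + 2 + 1 + 2 = 17)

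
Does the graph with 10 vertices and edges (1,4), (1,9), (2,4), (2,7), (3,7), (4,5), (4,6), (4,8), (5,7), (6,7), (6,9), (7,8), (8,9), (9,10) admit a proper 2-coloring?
Yes. Partition: {1, 2, 3, 5, 6, 8, 10}, {4, 7, 9}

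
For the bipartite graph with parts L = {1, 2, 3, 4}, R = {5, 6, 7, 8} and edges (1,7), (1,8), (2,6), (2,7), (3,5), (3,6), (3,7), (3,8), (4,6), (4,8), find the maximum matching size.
4 (matching: (1,8), (2,7), (3,5), (4,6); upper bound min(|L|,|R|) = min(4,4) = 4)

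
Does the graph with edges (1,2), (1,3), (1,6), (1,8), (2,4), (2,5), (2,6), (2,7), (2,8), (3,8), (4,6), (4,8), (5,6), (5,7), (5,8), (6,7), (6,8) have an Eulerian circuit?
No (2 vertices have odd degree: {4, 7}; Eulerian circuit requires 0)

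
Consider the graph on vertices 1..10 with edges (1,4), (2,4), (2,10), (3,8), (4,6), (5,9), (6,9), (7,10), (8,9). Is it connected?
Yes (BFS from 1 visits [1, 4, 2, 6, 10, 9, 7, 5, 8, 3] — all 10 vertices reached)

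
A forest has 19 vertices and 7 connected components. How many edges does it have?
12 (Each of the 7 component trees on V_i vertices has V_i - 1 edges; summing gives V - C = 19 - 7 = 12)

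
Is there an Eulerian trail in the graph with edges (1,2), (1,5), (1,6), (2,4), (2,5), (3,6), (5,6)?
No (6 vertices have odd degree: {1, 2, 3, 4, 5, 6}; Eulerian path requires 0 or 2)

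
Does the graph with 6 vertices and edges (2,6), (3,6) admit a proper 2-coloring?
Yes. Partition: {1, 2, 3, 4, 5}, {6}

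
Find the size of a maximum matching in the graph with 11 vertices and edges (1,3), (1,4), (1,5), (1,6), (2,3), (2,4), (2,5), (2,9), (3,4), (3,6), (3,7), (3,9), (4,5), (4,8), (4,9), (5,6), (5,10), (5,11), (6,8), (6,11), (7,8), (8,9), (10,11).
5 (matching: (1,6), (3,7), (4,5), (8,9), (10,11); upper bound floor(n/2) = floor(11/2) = 5)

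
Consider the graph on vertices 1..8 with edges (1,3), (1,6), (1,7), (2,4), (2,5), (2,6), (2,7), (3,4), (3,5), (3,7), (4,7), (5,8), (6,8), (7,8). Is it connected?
Yes (BFS from 1 visits [1, 3, 6, 7, 4, 5, 2, 8] — all 8 vertices reached)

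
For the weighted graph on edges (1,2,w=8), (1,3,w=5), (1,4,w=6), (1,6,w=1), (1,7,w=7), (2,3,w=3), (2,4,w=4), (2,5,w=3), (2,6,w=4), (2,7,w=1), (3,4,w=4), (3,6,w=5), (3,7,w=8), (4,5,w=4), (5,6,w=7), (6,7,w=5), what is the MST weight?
16 (MST edges: (1,6,w=1), (2,3,w=3), (2,4,w=4), (2,5,w=3), (2,6,w=4), (2,7,w=1); sum of weights 1 + 3 + 4 + 3 + 4 + 1 = 16)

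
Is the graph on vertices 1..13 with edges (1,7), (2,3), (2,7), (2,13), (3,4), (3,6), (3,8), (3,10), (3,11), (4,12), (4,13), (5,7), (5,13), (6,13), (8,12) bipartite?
Yes. Partition: {1, 2, 4, 5, 6, 8, 9, 10, 11}, {3, 7, 12, 13}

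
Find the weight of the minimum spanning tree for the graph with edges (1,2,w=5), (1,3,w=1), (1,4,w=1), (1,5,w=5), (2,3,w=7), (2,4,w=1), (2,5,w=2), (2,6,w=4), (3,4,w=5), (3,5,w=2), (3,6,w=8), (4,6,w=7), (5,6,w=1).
6 (MST edges: (1,3,w=1), (1,4,w=1), (2,4,w=1), (2,5,w=2), (5,6,w=1); sum of weights 1 + 1 + 1 + 2 + 1 = 6)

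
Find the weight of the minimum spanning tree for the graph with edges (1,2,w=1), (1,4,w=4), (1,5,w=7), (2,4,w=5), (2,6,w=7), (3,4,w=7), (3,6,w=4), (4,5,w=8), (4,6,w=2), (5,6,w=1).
12 (MST edges: (1,2,w=1), (1,4,w=4), (3,6,w=4), (4,6,w=2), (5,6,w=1); sum of weights 1 + 4 + 4 + 2 + 1 = 12)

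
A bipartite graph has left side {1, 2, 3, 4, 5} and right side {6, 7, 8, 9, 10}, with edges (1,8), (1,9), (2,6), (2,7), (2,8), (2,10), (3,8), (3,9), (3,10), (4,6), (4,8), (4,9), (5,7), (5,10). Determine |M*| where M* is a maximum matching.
5 (matching: (1,9), (2,10), (3,8), (4,6), (5,7); upper bound min(|L|,|R|) = min(5,5) = 5)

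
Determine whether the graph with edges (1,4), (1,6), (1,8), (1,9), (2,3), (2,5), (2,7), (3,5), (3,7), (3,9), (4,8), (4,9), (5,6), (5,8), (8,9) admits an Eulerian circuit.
No (2 vertices have odd degree: {2, 4}; Eulerian circuit requires 0)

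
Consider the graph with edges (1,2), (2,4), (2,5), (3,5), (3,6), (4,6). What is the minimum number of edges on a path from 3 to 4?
2 (path: 3 -> 6 -> 4, 2 edges)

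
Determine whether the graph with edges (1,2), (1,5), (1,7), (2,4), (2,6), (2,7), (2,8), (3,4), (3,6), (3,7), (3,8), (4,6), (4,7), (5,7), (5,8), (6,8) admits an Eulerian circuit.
No (4 vertices have odd degree: {1, 2, 5, 7}; Eulerian circuit requires 0)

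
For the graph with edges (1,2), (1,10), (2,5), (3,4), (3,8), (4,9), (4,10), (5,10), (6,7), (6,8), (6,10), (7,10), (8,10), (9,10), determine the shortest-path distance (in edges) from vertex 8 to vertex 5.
2 (path: 8 -> 10 -> 5, 2 edges)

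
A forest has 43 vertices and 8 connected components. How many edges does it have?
35 (Each of the 8 component trees on V_i vertices has V_i - 1 edges; summing gives V - C = 43 - 8 = 35)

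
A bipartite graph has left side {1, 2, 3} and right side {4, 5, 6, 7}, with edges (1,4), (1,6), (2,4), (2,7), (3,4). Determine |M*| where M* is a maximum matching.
3 (matching: (1,6), (2,7), (3,4); upper bound min(|L|,|R|) = min(3,4) = 3)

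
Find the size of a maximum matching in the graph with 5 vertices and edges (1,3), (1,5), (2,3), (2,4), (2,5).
2 (matching: (1,5), (2,4); upper bound floor(n/2) = floor(5/2) = 2)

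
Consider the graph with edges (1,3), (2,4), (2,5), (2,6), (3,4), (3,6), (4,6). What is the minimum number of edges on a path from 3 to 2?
2 (path: 3 -> 6 -> 2, 2 edges)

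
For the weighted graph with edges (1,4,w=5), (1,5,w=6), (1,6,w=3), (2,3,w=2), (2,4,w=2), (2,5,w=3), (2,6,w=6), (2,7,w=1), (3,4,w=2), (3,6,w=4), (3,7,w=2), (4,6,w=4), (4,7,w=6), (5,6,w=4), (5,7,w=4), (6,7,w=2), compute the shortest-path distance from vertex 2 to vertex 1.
6 (path: 2 -> 7 -> 6 -> 1; weights 1 + 2 + 3 = 6)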